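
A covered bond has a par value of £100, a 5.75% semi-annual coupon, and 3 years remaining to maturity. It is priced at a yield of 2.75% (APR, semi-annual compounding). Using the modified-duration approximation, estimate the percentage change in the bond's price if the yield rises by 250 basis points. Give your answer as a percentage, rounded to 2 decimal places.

Periodic yield y = 0.01375. Modified duration first:
  t   CF        PV=CF/(1+0.01375)^t    t·PV
  1        2.875         2.8360         2.8360
  2        2.875         2.7975         5.5951
  3        2.875         2.7596         8.2788
  4        2.875         2.7222        10.8887
  5        2.875         2.6852        13.4262
  6      102.875        94.7817       568.6904
  Σ                    108.5823       609.7151
P = 108.5823; D_Mac = 5.61524 half-year periods = 2.80762 yrs; D_mod = 2.80762/(1+0.01375) = 2.76954 yrs.
ΔP/P ≈ -D_mod · Δy = -2.76954 × (+0.025) = -0.069238 = -6.9238%.

-6.92%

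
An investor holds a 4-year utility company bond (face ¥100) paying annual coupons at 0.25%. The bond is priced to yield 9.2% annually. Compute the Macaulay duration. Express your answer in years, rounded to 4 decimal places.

Periodic yield y = 0.092. Discount each cash flow and weight by its year:
  t   CF        PV=CF/(1+0.092)^t    t·PV
  1         0.25         0.2289         0.2289
  2         0.25         0.2096         0.4193
  3         0.25         0.1920         0.5760
  4       100.25        70.5008       282.0031
  Σ                     71.1313       283.2273
Price P = Σ PV = 71.1313.
Macaulay duration = Σ(t·PV) / P = 283.2273 / 71.1313 = 3.98175 years.

3.9818 years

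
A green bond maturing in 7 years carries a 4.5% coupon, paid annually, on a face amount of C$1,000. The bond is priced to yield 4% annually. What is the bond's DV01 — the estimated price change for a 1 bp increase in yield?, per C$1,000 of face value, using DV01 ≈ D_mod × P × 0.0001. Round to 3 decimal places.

C$0.611

Periodic yield y = 0.04.
  t   CF        PV=CF/(1+0.04)^t    t·PV
  1        45.00        43.2692        43.2692
  2        45.00        41.6050        83.2101
  3        45.00        40.0048       120.0145
  4        45.00        38.4662       153.8648
  5        45.00        36.9867       184.9336
  6        45.00        35.5642       213.3849
  7     1,045.00       794.1141     5,558.7988
  Σ                  1,030.0103     6,357.4759
P = 1,030.0103; D_Mac = 6.17225 yrs; D_mod = 5.93485 yrs.
DV01 ≈ 5.93485 × 1,030.0103 × 0.0001 = 0.611296.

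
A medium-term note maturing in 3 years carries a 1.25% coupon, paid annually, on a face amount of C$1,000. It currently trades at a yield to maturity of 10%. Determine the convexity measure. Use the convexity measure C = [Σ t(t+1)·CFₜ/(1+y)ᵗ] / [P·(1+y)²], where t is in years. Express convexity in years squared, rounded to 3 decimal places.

9.732

With y = 0.1:
  t   CF        PV=CF/(1+0.1)^t    t·PV        t(t+1)·PV
  1        12.50        11.3636        11.3636          22.7273
  2        12.50        10.3306        20.6612          61.9835
  3     1,012.50       760.7062     2,282.1187       9,128.4748
  Σ                    782.4005     2,314.1435       9,213.1856
P = 782.4005.
Convexity = Σ t(t+1)·PV / [P·(1+y)²] = 9,213.1856 / (782.4005 × 1.210000) = 9.73185.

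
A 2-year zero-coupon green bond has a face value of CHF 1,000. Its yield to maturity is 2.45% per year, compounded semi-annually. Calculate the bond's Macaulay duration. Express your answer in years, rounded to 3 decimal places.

A zero-coupon bond has a single cash flow at maturity, so its Macaulay duration equals its maturity: 2 years.
(Equivalently: 4 semi-annual periods ÷ 2 = 2 years.)

2.000 years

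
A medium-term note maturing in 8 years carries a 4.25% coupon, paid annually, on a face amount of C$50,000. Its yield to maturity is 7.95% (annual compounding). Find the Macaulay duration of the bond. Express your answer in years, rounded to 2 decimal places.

6.79 years

Periodic yield y = 0.0795. Discount each cash flow and weight by its year:
  t   CF        PV=CF/(1+0.0795)^t    t·PV
  1     2,125.00     1,968.5039     1,968.5039
  2     2,125.00     1,823.5331     3,647.0661
  3     2,125.00     1,689.2386     5,067.7158
  4     2,125.00     1,564.8343     6,259.3371
  5     2,125.00     1,449.5917     7,247.9586
  6     2,125.00     1,342.8362     8,057.0175
  7     2,125.00     1,243.9428     8,707.5995
  8    52,125.00    28,266.0351   226,128.2812
  Σ                 39,348.5158   267,083.4797
Price P = Σ PV = 39,348.5158.
Macaulay duration = Σ(t·PV) / P = 267,083.4797 / 39,348.5158 = 6.78764 years.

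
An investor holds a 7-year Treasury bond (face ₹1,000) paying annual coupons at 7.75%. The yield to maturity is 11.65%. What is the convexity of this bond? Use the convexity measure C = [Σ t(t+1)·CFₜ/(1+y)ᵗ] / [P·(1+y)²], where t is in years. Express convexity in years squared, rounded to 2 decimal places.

32.38

With y = 0.1165:
  t   CF        PV=CF/(1+0.1165)^t    t·PV        t(t+1)·PV
  1        77.50        69.4133        69.4133         138.8267
  2        77.50        62.1705       124.3410         373.0229
  3        77.50        55.6834       167.0501         668.2005
  4        77.50        49.8731       199.4926         997.4630
  5        77.50        44.6692       223.3459       1,340.0757
  6        77.50        40.0082       240.0494       1,680.3457
  7     1,077.50       498.2028     3,487.4198      27,899.3583
  Σ                    820.0206     4,511.1121      33,097.2926
P = 820.0206.
Convexity = Σ t(t+1)·PV / [P·(1+y)²] = 33,097.2926 / (820.0206 × 1.246572) = 32.37802.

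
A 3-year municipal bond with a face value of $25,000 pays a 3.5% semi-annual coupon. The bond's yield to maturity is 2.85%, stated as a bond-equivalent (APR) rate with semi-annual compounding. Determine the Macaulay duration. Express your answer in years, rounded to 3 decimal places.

2.875 years

Periodic yield y = 0.01425. Discount each cash flow and weight by its period:
  t   CF        PV=CF/(1+0.01425)^t    t·PV
  1       437.50       431.3532       431.3532
  2       437.50       425.2928       850.5856
  3       437.50       419.3175     1,257.9526
  4       437.50       413.4262     1,653.7048
  5       437.50       407.6176     2,038.0882
  6    25,437.50    23,367.0737   140,202.4422
  Σ                 25,464.0811   146,434.1266
Price P = Σ PV = 25,464.0811.
Macaulay duration = Σ(t·PV) / P = 146,434.1266 / 25,464.0811 = 5.75062 half-year periods.
In years: 5.75062 / 2 = 2.87531 years.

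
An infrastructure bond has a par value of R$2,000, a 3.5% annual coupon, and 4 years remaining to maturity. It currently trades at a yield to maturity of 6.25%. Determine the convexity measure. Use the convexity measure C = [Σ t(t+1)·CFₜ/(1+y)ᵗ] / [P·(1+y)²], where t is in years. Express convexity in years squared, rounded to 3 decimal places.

16.483

With y = 0.0625:
  t   CF        PV=CF/(1+0.0625)^t    t·PV        t(t+1)·PV
  1        70.00        65.8824        65.8824         131.7647
  2        70.00        62.0069       124.0138         372.0415
  3        70.00        58.3595       175.0784         700.3135
  4     2,070.00     1,624.2564     6,497.0257      32,485.1283
  Σ                  1,810.5051     6,862.0002      33,689.2480
P = 1,810.5051.
Convexity = Σ t(t+1)·PV / [P·(1+y)²] = 33,689.2480 / (1,810.5051 × 1.128906) = 16.48290.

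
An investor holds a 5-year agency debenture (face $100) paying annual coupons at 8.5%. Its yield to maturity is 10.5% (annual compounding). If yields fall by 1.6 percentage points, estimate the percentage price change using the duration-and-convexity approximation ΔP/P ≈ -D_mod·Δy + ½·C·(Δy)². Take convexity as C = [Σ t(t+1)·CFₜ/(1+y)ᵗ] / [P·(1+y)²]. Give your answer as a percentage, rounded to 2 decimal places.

With y = 0.105:
  t   CF        PV=CF/(1+0.105)^t    t·PV        t(t+1)·PV
  1         8.50         7.6923         7.6923          15.3846
  2         8.50         6.9614        13.9227          41.7682
  3         8.50         6.2999        18.8996          75.5985
  4         8.50         5.7012        22.8050         114.0249
  5       108.50        65.8595       329.2974       1,975.7846
  Σ                     92.5143       392.6171       2,222.5609
P = 92.5143; D_Mac = 4.24385 yrs; D_mod = 3.84059 yrs; C = 19.67525.
Duration effect: -3.84059 × (-0.016) = +0.061449
Convexity effect: 0.5 × 19.67525 × (-0.016)² = +0.0025184
ΔP/P ≈ +0.061449 + 0.0025184 = +0.063968 = +6.3968%.

+6.40%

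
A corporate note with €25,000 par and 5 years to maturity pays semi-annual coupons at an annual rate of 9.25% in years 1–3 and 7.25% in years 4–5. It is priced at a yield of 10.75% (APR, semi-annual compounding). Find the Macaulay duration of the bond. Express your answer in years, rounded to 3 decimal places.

4.080 years

Periodic yield y = 0.05375. Discount each cash flow and weight by its period:
  t   CF        PV=CF/(1+0.05375)^t    t·PV
  1     1,156.25     1,097.2716     1,097.2716
  2     1,156.25     1,041.3017     2,082.6034
  3     1,156.25       988.1867     2,964.5600
  4     1,156.25       937.7809     3,751.1237
  5     1,156.25       889.9463     4,449.7316
  6     1,156.25       844.5517     5,067.3100
  7       906.25       628.1812     4,397.2681
  8       906.25       596.1387     4,769.1096
  9       906.25       565.7307     5,091.5761
  10   25,906.25    15,347.1831   153,471.8315
  Σ                 22,936.2726   187,142.3855
Price P = Σ PV = 22,936.2726.
Macaulay duration = Σ(t·PV) / P = 187,142.3855 / 22,936.2726 = 8.15923 half-year periods.
In years: 8.15923 / 2 = 4.07962 years.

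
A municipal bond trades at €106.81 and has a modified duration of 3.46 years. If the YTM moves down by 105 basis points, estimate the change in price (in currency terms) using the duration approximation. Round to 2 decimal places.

+€3.88

Duration approximation: ΔP/P ≈ -D_mod · Δy = -3.46 × (-0.0105) = +0.036330.
ΔP ≈ 106.81 × (+0.036330) = +3.8804073.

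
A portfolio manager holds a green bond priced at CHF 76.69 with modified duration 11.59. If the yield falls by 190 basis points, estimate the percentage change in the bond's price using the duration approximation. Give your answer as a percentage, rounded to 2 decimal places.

+22.02%

Duration approximation: ΔP/P ≈ -D_mod · Δy = -11.59 × (-0.019) = +0.220210.
As a percentage: +22.0210%.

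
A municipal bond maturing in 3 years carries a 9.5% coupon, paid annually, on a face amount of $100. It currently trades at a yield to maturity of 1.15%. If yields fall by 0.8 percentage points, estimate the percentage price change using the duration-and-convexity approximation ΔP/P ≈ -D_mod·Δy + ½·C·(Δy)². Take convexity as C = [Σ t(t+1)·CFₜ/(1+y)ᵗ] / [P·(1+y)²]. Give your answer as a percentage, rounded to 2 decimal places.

+2.23%

With y = 0.0115:
  t   CF        PV=CF/(1+0.0115)^t    t·PV        t(t+1)·PV
  1         9.50         9.3920         9.3920          18.7840
  2         9.50         9.2852        18.5704          55.7113
  3       109.50       105.8075       317.4225       1,269.6900
  Σ                    124.4847       345.3849       1,344.1853
P = 124.4847; D_Mac = 2.77452 yrs; D_mod = 2.74297 yrs; C = 10.55386.
Duration effect: -2.74297 × (-0.008) = +0.021944
Convexity effect: 0.5 × 10.55386 × (-0.008)² = +0.0003377
ΔP/P ≈ +0.021944 + 0.0003377 = +0.022282 = +2.2282%.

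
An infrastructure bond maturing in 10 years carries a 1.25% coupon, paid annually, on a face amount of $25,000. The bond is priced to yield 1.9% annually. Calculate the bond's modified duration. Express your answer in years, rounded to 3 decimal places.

Periodic yield y = 0.019. First find Macaulay duration:
  t   CF        PV=CF/(1+0.019)^t    t·PV
  1       312.50       306.6732       306.6732
  2       312.50       300.9551       601.9101
  3       312.50       295.3435       886.0306
  4       312.50       289.8366     1,159.3466
  5       312.50       284.4324     1,422.1621
  6       312.50       279.1290     1,674.7738
  7       312.50       273.9244     1,917.4709
  8       312.50       268.8169     2,150.5351
  9       312.50       263.8046     2,374.2414
  10   25,312.50    20,969.7475   209,697.4747
  Σ                 23,532.6632   222,190.6185
P = 23,532.6632; Macaulay duration = 222,190.6185 / 23,532.6632 = 9.44180 years.
Modified duration = D_Mac / (1 + y) = 9.44180 / 1.019 = 9.26575 years.

9.266 years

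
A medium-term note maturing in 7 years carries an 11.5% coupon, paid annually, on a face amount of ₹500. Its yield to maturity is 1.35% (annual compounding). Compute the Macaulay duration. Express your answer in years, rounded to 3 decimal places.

Periodic yield y = 0.0135. Discount each cash flow and weight by its year:
  t   CF        PV=CF/(1+0.0135)^t    t·PV
  1        57.50        56.7341        56.7341
  2        57.50        55.9784       111.9568
  3        57.50        55.2327       165.6982
  4        57.50        54.4970       217.9881
  5        57.50        53.7711       268.8556
  6        57.50        53.0549       318.3293
  7       557.50       507.5497     3,552.8481
  Σ                    836.8180     4,692.4102
Price P = Σ PV = 836.8180.
Macaulay duration = Σ(t·PV) / P = 4,692.4102 / 836.8180 = 5.60744 years.

5.607 years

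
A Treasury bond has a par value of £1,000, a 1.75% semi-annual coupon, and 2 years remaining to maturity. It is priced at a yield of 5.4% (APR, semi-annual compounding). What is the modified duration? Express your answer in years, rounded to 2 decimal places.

1.92 years

Periodic yield y = 0.027. First find Macaulay duration:
  t   CF        PV=CF/(1+0.027)^t    t·PV
  1         8.75         8.5200         8.5200
  2         8.75         8.2960        16.5919
  3         8.75         8.0779        24.2336
  4     1,008.75       906.7797     3,627.1187
  Σ                    931.6735     3,676.4642
P = 931.6735; Macaulay duration = 3,676.4642 / 931.6735 = 3.94609 half-year periods = 1.97304 years.
Modified duration = D_Mac / (1 + y) = 1.97304 / 1.027 = 1.92117 years.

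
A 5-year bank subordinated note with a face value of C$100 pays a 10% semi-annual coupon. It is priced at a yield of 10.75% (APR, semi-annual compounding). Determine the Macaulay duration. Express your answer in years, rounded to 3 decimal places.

Periodic yield y = 0.05375. Discount each cash flow and weight by its period:
  t   CF        PV=CF/(1+0.05375)^t    t·PV
  1         5.00         4.7450         4.7450
  2         5.00         4.5029         9.0059
  3         5.00         4.2732        12.8197
  4         5.00         4.0553        16.2211
  5         5.00         3.8484        19.2421
  6         5.00         3.6521        21.9127
  7         5.00         3.4658        24.2608
  8         5.00         3.2890        26.3123
  9         5.00         3.1213        28.0915
  10      105.00        62.2033       622.0330
  Σ                     97.1564       784.6439
Price P = Σ PV = 97.1564.
Macaulay duration = Σ(t·PV) / P = 784.6439 / 97.1564 = 8.07609 half-year periods.
In years: 8.07609 / 2 = 4.03805 years.

4.038 years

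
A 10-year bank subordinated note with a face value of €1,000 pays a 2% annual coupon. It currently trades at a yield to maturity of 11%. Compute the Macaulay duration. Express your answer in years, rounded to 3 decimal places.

Periodic yield y = 0.11. Discount each cash flow and weight by its year:
  t   CF        PV=CF/(1+0.11)^t    t·PV
  1        20.00        18.0180        18.0180
  2        20.00        16.2324        32.4649
  3        20.00        14.6238        43.8715
  4        20.00        13.1746        52.6985
  5        20.00        11.8690        59.3451
  6        20.00        10.6928        64.1569
  7        20.00         9.6332        67.4322
  8        20.00         8.6785        69.4282
  9        20.00         7.8185        70.3665
  10    1,020.00       359.2282     3,592.2817
  Σ                    469.9691     4,070.0635
Price P = Σ PV = 469.9691.
Macaulay duration = Σ(t·PV) / P = 4,070.0635 / 469.9691 = 8.66028 years.

8.660 years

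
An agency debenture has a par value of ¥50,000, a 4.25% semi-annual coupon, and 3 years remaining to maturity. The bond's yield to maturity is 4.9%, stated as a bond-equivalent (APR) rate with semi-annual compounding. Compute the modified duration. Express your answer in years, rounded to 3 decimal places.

2.778 years

Periodic yield y = 0.0245. First find Macaulay duration:
  t   CF        PV=CF/(1+0.0245)^t    t·PV
  1     1,062.50     1,037.0913     1,037.0913
  2     1,062.50     1,012.2902     2,024.5803
  3     1,062.50       988.0821     2,964.2464
  4     1,062.50       964.4530     3,857.8122
  5     1,062.50       941.3890     4,706.9451
  6    51,062.50    44,160.1253   264,960.7521
  Σ                 49,103.4310   279,551.4273
P = 49,103.4310; Macaulay duration = 279,551.4273 / 49,103.4310 = 5.69311 half-year periods = 2.84656 years.
Modified duration = D_Mac / (1 + y) = 2.84656 / 1.0245 = 2.77848 years.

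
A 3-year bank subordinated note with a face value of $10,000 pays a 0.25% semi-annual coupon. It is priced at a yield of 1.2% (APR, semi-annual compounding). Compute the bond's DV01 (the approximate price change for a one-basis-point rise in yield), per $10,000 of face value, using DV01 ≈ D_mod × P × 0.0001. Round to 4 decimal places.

Periodic yield y = 0.006.
  t   CF        PV=CF/(1+0.006)^t    t·PV
  1        12.50        12.4254        12.4254
  2        12.50        12.3513        24.7027
  3        12.50        12.2777        36.8330
  4        12.50        12.2044        48.8178
  5        12.50        12.1317        60.6583
  6    10,012.50     9,659.5000    57,956.9997
  Σ                  9,720.8905    58,140.4369
P = 9,720.8905; D_Mac = 5.98098 half-year periods = 2.99049 yrs; D_mod = 2.97265 yrs.
DV01 ≈ 2.97265 × 9,720.8905 × 0.0001 = 2.889684.

$2.8897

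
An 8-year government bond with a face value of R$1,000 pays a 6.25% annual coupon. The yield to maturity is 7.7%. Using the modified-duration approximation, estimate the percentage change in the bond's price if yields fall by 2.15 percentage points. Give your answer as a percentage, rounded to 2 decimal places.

+12.89%

Periodic yield y = 0.077. Modified duration first:
  t   CF        PV=CF/(1+0.077)^t    t·PV
  1        62.50        58.0316        58.0316
  2        62.50        53.8826       107.7652
  3        62.50        50.0303       150.0908
  4        62.50        46.4534       185.8135
  5        62.50        43.1322       215.6609
  6        62.50        40.0485       240.2907
  7        62.50        37.1852       260.2964
  8     1,062.50       586.9530     4,695.6238
  Σ                    915.7166     5,913.5730
P = 915.7166; D_Mac = 6.45786 yrs; D_mod = 6.45786/(1+0.077) = 5.99616 yrs.
ΔP/P ≈ -D_mod · Δy = -5.99616 × (-0.0215) = +0.128917 = +12.8917%.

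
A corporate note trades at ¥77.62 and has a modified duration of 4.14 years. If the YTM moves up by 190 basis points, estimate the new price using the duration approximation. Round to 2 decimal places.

Duration approximation: ΔP/P ≈ -D_mod · Δy = -4.14 × (+0.019) = -0.078660.
New price ≈ 77.62 × (1 - 0.078660) = 71.5144108.

¥71.51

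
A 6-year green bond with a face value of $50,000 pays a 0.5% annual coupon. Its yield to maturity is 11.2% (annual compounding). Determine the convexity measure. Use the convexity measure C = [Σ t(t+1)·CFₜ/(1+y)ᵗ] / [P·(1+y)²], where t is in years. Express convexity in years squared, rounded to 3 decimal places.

With y = 0.112:
  t   CF        PV=CF/(1+0.112)^t    t·PV        t(t+1)·PV
  1       250.00       224.8201       224.8201         449.6403
  2       250.00       202.1764       404.3528       1,213.0583
  3       250.00       181.8133       545.4399       2,181.7596
  4       250.00       163.5012       654.0047       3,270.0234
  5       250.00       147.0334       735.1671       4,411.0027
  6    50,250.00    26,577.0848   159,462.5090   1,116,237.5629
  Σ                 27,496.4293   162,026.2936   1,127,763.0472
P = 27,496.4293.
Convexity = Σ t(t+1)·PV / [P·(1+y)²] = 1,127,763.0472 / (27,496.4293 × 1.236544) = 33.16897.

33.169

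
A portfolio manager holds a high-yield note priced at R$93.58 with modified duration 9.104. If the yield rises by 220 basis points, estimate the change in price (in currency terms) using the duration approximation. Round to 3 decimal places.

-R$18.743

Duration approximation: ΔP/P ≈ -D_mod · Δy = -9.104 × (+0.022) = -0.200288.
ΔP ≈ 93.58 × (-0.200288) = -18.74295104.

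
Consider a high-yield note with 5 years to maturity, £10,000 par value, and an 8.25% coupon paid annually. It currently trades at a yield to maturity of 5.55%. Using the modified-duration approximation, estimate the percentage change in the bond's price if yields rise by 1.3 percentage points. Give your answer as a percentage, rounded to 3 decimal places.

-5.339%

Periodic yield y = 0.0555. Modified duration first:
  t   CF        PV=CF/(1+0.0555)^t    t·PV
  1       825.00       781.6201       781.6201
  2       825.00       740.5212     1,481.0423
  3       825.00       701.5833     2,104.7499
  4       825.00       664.6928     2,658.7713
  5    10,825.00     8,262.9803    41,314.9014
  Σ                 11,151.3977    48,341.0851
P = 11,151.3977; D_Mac = 4.33498 yrs; D_mod = 4.33498/(1+0.0555) = 4.10704 yrs.
ΔP/P ≈ -D_mod · Δy = -4.10704 × (+0.013) = -0.053392 = -5.3392%.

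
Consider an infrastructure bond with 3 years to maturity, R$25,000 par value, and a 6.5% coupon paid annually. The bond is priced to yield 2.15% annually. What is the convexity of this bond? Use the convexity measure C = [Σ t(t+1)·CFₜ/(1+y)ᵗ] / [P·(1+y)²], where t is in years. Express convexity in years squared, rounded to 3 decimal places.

10.640

With y = 0.0215:
  t   CF        PV=CF/(1+0.0215)^t    t·PV        t(t+1)·PV
  1     1,625.00     1,590.7978     1,590.7978       3,181.5957
  2     1,625.00     1,557.3156     3,114.6311       9,343.8934
  3    26,625.00    24,978.9687    74,936.9061     299,747.6242
  Σ                 28,127.0821    79,642.3350     312,273.1133
P = 28,127.0821.
Convexity = Σ t(t+1)·PV / [P·(1+y)²] = 312,273.1133 / (28,127.0821 × 1.043462) = 10.63979.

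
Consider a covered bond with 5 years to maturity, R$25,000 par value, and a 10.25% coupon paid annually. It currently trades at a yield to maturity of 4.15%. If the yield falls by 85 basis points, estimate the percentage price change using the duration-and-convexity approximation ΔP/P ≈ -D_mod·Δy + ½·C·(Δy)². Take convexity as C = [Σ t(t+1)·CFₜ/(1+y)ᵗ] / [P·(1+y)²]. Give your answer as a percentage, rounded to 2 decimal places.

+3.55%

With y = 0.0415:
  t   CF        PV=CF/(1+0.0415)^t    t·PV        t(t+1)·PV
  1     2,562.50     2,460.3937     2,460.3937       4,920.7873
  2     2,562.50     2,362.3559     4,724.7118      14,174.1354
  3     2,562.50     2,268.2246     6,804.6737      27,218.6949
  4     2,562.50     2,177.8440     8,711.3762      43,556.8809
  5    27,562.50    22,491.6976   112,458.4879     674,750.9274
  Σ                 31,760.5158   135,159.6432     764,621.4258
P = 31,760.5158; D_Mac = 4.25559 yrs; D_mod = 4.08602 yrs; C = 22.19424.
Duration effect: -4.08602 × (-0.0085) = +0.034731
Convexity effect: 0.5 × 22.19424 × (-0.0085)² = +0.0008018
ΔP/P ≈ +0.034731 + 0.0008018 = +0.035533 = +3.5533%.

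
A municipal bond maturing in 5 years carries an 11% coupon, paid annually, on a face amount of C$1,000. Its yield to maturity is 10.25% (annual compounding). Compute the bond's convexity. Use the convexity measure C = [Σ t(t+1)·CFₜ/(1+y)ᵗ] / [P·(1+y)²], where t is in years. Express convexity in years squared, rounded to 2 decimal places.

18.93

With y = 0.1025:
  t   CF        PV=CF/(1+0.1025)^t    t·PV        t(t+1)·PV
  1       110.00        99.7732        99.7732         199.5465
  2       110.00        90.4973       180.9945         542.9836
  3       110.00        82.0837       246.2511         985.0043
  4       110.00        74.4523       297.8093       1,489.0466
  5     1,110.00       681.4437     3,407.2186      20,443.3113
  Σ                  1,028.2502     4,232.0467      23,659.8924
P = 1,028.2502.
Convexity = Σ t(t+1)·PV / [P·(1+y)²] = 23,659.8924 / (1,028.2502 × 1.215506) = 18.93027.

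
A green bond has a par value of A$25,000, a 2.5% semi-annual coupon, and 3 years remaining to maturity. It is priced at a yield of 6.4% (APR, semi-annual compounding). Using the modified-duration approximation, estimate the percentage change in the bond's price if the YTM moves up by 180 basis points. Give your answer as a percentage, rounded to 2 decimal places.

-5.06%

Periodic yield y = 0.032. Modified duration first:
  t   CF        PV=CF/(1+0.032)^t    t·PV
  1       312.50       302.8101       302.8101
  2       312.50       293.4206       586.8412
  3       312.50       284.3223       852.9669
  4       312.50       275.5061     1,102.0244
  5       312.50       266.9633     1,334.8164
  6    25,312.50    20,953.5135   125,721.0812
  Σ                 22,376.5359   129,900.5402
P = 22,376.5359; D_Mac = 5.80521 half-year periods = 2.90261 yrs; D_mod = 2.90261/(1+0.032) = 2.81260 yrs.
ΔP/P ≈ -D_mod · Δy = -2.81260 × (+0.018) = -0.050627 = -5.0627%.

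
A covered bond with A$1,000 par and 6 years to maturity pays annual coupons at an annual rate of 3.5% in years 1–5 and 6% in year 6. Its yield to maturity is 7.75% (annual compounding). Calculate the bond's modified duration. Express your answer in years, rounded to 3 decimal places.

Periodic yield y = 0.0775. First find Macaulay duration:
  t   CF        PV=CF/(1+0.0775)^t    t·PV
  1        35.00        32.4826        32.4826
  2        35.00        30.1463        60.2925
  3        35.00        27.9780        83.9339
  4        35.00        25.9656       103.8625
  5        35.00        24.0980       120.4902
  6     1,060.00       677.3329     4,063.9976
  Σ                    818.0034     4,465.0594
P = 818.0034; Macaulay duration = 4,465.0594 / 818.0034 = 5.45848 years.
Modified duration = D_Mac / (1 + y) = 5.45848 / 1.0775 = 5.06588 years.

5.066 years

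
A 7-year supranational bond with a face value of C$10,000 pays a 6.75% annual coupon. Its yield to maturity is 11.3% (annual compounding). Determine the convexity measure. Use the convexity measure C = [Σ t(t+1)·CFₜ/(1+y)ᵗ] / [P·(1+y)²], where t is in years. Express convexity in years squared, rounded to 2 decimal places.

With y = 0.113:
  t   CF        PV=CF/(1+0.113)^t    t·PV        t(t+1)·PV
  1       675.00       606.4690       606.4690       1,212.9380
  2       675.00       544.8958     1,089.7916       3,269.3747
  3       675.00       489.5739     1,468.7218       5,874.8871
  4       675.00       439.8688     1,759.4750       8,797.3751
  5       675.00       395.2100     1,976.0501      11,856.3007
  6       675.00       355.0854     2,130.5123      14,913.5858
  7    10,675.00     5,045.4712    35,318.2985     282,546.3884
  Σ                  7,876.5741    44,349.3183     328,470.8498
P = 7,876.5741.
Convexity = Σ t(t+1)·PV / [P·(1+y)²] = 328,470.8498 / (7,876.5741 × 1.238769) = 33.66427.

33.66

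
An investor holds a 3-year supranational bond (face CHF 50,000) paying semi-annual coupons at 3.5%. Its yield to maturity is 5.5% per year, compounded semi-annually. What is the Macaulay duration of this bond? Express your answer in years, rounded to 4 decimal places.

Periodic yield y = 0.0275. Discount each cash flow and weight by its period:
  t   CF        PV=CF/(1+0.0275)^t    t·PV
  1       875.00       851.5815       851.5815
  2       875.00       828.7898     1,657.5796
  3       875.00       806.6081     2,419.8242
  4       875.00       785.0200     3,140.0801
  5       875.00       764.0097     3,820.0487
  6    50,875.00    43,232.8075   259,396.8449
  Σ                 47,268.8166   271,285.9590
Price P = Σ PV = 47,268.8166.
Macaulay duration = Σ(t·PV) / P = 271,285.9590 / 47,268.8166 = 5.73922 half-year periods.
In years: 5.73922 / 2 = 2.86961 years.

2.8696 years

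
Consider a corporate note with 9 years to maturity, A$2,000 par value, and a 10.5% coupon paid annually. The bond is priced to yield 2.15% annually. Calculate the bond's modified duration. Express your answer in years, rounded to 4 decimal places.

6.7529 years

Periodic yield y = 0.0215. First find Macaulay duration:
  t   CF        PV=CF/(1+0.0215)^t    t·PV
  1       210.00       205.5800       205.5800
  2       210.00       201.2531       402.5062
  3       210.00       197.0172       591.0517
  4       210.00       192.8705       771.4820
  5       210.00       188.8111       944.0553
  6       210.00       184.8371     1,109.0224
  7       210.00       180.9467     1,266.6270
  8       210.00       177.1382     1,417.1059
  9     2,210.00     1,824.9330    16,424.3974
  Σ                  3,353.3870    23,131.8279
P = 3,353.3870; Macaulay duration = 23,131.8279 / 3,353.3870 = 6.89805 years.
Modified duration = D_Mac / (1 + y) = 6.89805 / 1.0215 = 6.75286 years.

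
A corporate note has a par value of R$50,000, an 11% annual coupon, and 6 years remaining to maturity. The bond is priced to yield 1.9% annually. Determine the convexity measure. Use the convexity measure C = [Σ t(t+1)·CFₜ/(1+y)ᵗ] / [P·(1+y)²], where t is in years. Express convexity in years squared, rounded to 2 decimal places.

31.08

With y = 0.019:
  t   CF        PV=CF/(1+0.019)^t    t·PV        t(t+1)·PV
  1     5,500.00     5,397.4485     5,397.4485      10,794.8970
  2     5,500.00     5,296.8091    10,593.6182      31,780.8546
  3     5,500.00     5,198.0462    15,594.1387      62,376.5547
  4     5,500.00     5,101.1249    20,404.4994     102,022.4971
  5     5,500.00     5,006.0107    25,030.0533     150,180.3196
  6    55,500.00    49,573.3056   297,439.8336   2,082,078.8352
  Σ                 75,572.7449   374,459.5917   2,439,233.9582
P = 75,572.7449.
Convexity = Σ t(t+1)·PV / [P·(1+y)²] = 2,439,233.9582 / (75,572.7449 × 1.038361) = 31.08421.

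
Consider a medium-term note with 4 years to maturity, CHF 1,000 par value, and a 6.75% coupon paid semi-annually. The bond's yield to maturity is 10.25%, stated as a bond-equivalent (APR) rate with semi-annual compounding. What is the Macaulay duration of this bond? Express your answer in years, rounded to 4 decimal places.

3.5400 years

Periodic yield y = 0.05125. Discount each cash flow and weight by its period:
  t   CF        PV=CF/(1+0.05125)^t    t·PV
  1        33.75        32.1046        32.1046
  2        33.75        30.5395        61.0790
  3        33.75        29.0506        87.1519
  4        33.75        27.6344       110.5375
  5        33.75        26.2872       131.4358
  6        33.75        25.0056       150.0338
  7        33.75        23.7866       166.5059
  8     1,033.75       693.0546     5,544.4368
  Σ                    887.4631     6,283.2854
Price P = Σ PV = 887.4631.
Macaulay duration = Σ(t·PV) / P = 6,283.2854 / 887.4631 = 7.08005 half-year periods.
In years: 7.08005 / 2 = 3.54003 years.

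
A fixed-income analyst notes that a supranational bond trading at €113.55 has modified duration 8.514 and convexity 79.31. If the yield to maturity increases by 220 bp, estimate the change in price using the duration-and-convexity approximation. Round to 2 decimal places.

-€19.09

Duration effect: -D_mod·Δy = -8.514 × (+0.022) = -0.187308
Convexity effect: ½·C·(Δy)² = 0.5 × 79.31 × (0.022)² = +0.01919302
ΔP/P ≈ -0.187308 + 0.01919302 = -0.16811498
ΔP ≈ 113.55 × (-0.16811498) = -19.089455979.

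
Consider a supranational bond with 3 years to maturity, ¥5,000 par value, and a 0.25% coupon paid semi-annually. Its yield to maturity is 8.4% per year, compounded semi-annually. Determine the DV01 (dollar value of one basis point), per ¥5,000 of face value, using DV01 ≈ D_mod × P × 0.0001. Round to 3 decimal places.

Periodic yield y = 0.042.
  t   CF        PV=CF/(1+0.042)^t    t·PV
  1         6.25         5.9981         5.9981
  2         6.25         5.7563        11.5126
  3         6.25         5.5243        16.5729
  4         6.25         5.3016        21.2065
  5         6.25         5.0879        25.4397
  6     5,006.25     3,911.1657    23,466.9944
  Σ                  3,938.8340    23,547.7242
P = 3,938.8340; D_Mac = 5.97835 half-year periods = 2.98917 yrs; D_mod = 2.86869 yrs.
DV01 ≈ 2.86869 × 3,938.8340 × 0.0001 = 1.129929.

¥1.130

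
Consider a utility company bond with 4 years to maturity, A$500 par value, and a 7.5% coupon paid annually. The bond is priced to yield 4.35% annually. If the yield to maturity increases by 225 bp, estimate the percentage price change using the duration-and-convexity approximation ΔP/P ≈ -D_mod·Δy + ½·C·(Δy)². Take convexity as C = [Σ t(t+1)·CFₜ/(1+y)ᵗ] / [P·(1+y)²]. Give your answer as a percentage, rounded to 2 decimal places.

-7.41%

With y = 0.0435:
  t   CF        PV=CF/(1+0.0435)^t    t·PV        t(t+1)·PV
  1        37.50        35.9368        35.9368          71.8735
  2        37.50        34.4387        68.8773         206.6320
  3        37.50        33.0030        99.0091         396.0364
  4       537.50       453.3239     1,813.2958       9,066.4788
  Σ                    556.7024     2,017.1190       9,741.0208
P = 556.7024; D_Mac = 3.62333 yrs; D_mod = 3.47229 yrs; C = 16.06928.
Duration effect: -3.47229 × (+0.0225) = -0.078127
Convexity effect: 0.5 × 16.06928 × (0.0225)² = +0.0040675
ΔP/P ≈ -0.078127 + 0.0040675 = -0.074059 = -7.4059%.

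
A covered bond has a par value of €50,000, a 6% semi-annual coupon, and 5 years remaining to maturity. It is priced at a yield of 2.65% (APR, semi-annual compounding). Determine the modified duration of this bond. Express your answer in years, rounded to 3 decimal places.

4.385 years

Periodic yield y = 0.01325. First find Macaulay duration:
  t   CF        PV=CF/(1+0.01325)^t    t·PV
  1     1,500.00     1,480.3849     1,480.3849
  2     1,500.00     1,461.0263     2,922.0526
  3     1,500.00     1,441.9209     4,325.7626
  4     1,500.00     1,423.0652     5,692.2609
  5     1,500.00     1,404.4562     7,022.2810
  6     1,500.00     1,386.0905     8,316.5430
  7     1,500.00     1,367.9650     9,575.7547
  8     1,500.00     1,350.0764    10,800.6116
  9     1,500.00     1,332.4219    11,991.7967
  10   51,500.00    45,148.2691   451,482.6910
  Σ                 57,795.6763   513,610.1388
P = 57,795.6763; Macaulay duration = 513,610.1388 / 57,795.6763 = 8.88665 half-year periods = 4.44333 years.
Modified duration = D_Mac / (1 + y) = 4.44333 / 1.01325 = 4.38522 years.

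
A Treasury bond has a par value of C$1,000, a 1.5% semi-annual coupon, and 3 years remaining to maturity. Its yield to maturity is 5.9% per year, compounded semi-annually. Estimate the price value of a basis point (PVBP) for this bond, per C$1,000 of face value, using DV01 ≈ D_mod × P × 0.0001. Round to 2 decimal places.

C$0.25

Periodic yield y = 0.0295.
  t   CF        PV=CF/(1+0.0295)^t    t·PV
  1         7.50         7.2851         7.2851
  2         7.50         7.0763        14.1527
  3         7.50         6.8736        20.6207
  4         7.50         6.6766        26.7064
  5         7.50         6.4853        32.4265
  6     1,007.50       846.2271     5,077.3628
  Σ                    880.6240     5,178.5542
P = 880.6240; D_Mac = 5.88055 half-year periods = 2.94028 yrs; D_mod = 2.85602 yrs.
DV01 ≈ 2.85602 × 880.6240 × 0.0001 = 0.251508.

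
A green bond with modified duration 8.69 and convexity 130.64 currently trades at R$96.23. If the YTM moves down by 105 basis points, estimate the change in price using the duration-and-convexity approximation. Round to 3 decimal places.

Duration effect: -D_mod·Δy = -8.69 × (-0.0105) = +0.091245
Convexity effect: ½·C·(Δy)² = 0.5 × 130.64 × (-0.0105)² = +0.00720153
ΔP/P ≈ +0.091245 + 0.00720153 = +0.09844653
ΔP ≈ 96.23 × (+0.09844653) = +9.4735095819.

+R$9.474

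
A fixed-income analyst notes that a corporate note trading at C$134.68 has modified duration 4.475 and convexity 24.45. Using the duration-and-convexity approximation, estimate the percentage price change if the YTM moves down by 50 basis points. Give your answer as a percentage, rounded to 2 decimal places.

+2.27%

Duration effect: -D_mod·Δy = -4.475 × (-0.005) = +0.022375
Convexity effect: ½·C·(Δy)² = 0.5 × 24.45 × (-0.005)² = +0.000305625
ΔP/P ≈ +0.022375 + 0.000305625 = +0.022680625
= +2.2680625%.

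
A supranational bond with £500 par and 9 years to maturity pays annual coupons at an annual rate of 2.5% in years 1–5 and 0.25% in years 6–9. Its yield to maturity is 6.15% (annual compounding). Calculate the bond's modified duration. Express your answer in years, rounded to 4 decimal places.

Periodic yield y = 0.0615. First find Macaulay duration:
  t   CF        PV=CF/(1+0.0615)^t    t·PV
  1        12.50        11.7758        11.7758
  2        12.50        11.0935        22.1871
  3        12.50        10.4508        31.3524
  4        12.50         9.8453        39.3813
  5        12.50         9.2749        46.3746
  6         1.25         0.8738         5.2425
  7         1.25         0.8231         5.7619
  8         1.25         0.7754         6.2035
  9       501.25       292.9371     2,636.4340
  Σ                    347.8498     2,804.7132
P = 347.8498; Macaulay duration = 2,804.7132 / 347.8498 = 8.06300 years.
Modified duration = D_Mac / (1 + y) = 8.06300 / 1.0615 = 7.59586 years.

7.5959 years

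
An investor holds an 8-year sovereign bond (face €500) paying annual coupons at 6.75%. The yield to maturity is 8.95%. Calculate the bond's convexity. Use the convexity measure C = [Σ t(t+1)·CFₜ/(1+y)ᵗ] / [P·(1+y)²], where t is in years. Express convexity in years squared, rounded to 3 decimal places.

With y = 0.0895:
  t   CF        PV=CF/(1+0.0895)^t    t·PV        t(t+1)·PV
  1        33.75        30.9775        30.9775          61.9550
  2        33.75        28.4328        56.8656         170.5967
  3        33.75        26.0971        78.2913         313.1651
  4        33.75        23.9533        95.8131         479.0654
  5        33.75        21.9856       109.9278         659.5669
  6        33.75        20.1795       121.0770         847.5389
  7        33.75        18.5218       129.6526       1,037.2207
  8       533.75       268.8562     2,150.8494      19,357.6444
  Σ                    439.0037     2,773.4542      22,926.7531
P = 439.0037.
Convexity = Σ t(t+1)·PV / [P·(1+y)²] = 22,926.7531 / (439.0037 × 1.187010) = 43.99668.

43.997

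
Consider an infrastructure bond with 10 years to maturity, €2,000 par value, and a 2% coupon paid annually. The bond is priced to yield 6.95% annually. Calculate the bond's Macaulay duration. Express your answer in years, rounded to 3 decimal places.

Periodic yield y = 0.0695. Discount each cash flow and weight by its year:
  t   CF        PV=CF/(1+0.0695)^t    t·PV
  1        40.00        37.4007        37.4007
  2        40.00        34.9702        69.9404
  3        40.00        32.6977        98.0932
  4        40.00        30.5729       122.2917
  5        40.00        28.5862       142.9309
  6        40.00        26.7285       160.3712
  7        40.00        24.9916       174.9414
  8        40.00        23.3676       186.9406
  9        40.00        21.8491       196.6416
  10    2,040.00     1,041.8910    10,418.9098
  Σ                  1,303.0555    11,608.4615
Price P = Σ PV = 1,303.0555.
Macaulay duration = Σ(t·PV) / P = 11,608.4615 / 1,303.0555 = 8.90865 years.

8.909 years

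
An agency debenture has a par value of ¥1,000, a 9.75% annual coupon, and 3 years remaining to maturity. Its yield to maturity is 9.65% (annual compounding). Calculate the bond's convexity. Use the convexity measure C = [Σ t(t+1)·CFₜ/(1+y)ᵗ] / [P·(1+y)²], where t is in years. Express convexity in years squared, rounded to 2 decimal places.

8.84

With y = 0.0965:
  t   CF        PV=CF/(1+0.0965)^t    t·PV        t(t+1)·PV
  1        97.50        88.9193        88.9193         177.8386
  2        97.50        81.0937       162.1875         486.5625
  3     1,097.50       832.4892     2,497.4677       9,989.8707
  Σ                  1,002.5023     2,748.5744      10,654.2717
P = 1,002.5023.
Convexity = Σ t(t+1)·PV / [P·(1+y)²] = 10,654.2717 / (1,002.5023 × 1.202312) = 8.83937.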